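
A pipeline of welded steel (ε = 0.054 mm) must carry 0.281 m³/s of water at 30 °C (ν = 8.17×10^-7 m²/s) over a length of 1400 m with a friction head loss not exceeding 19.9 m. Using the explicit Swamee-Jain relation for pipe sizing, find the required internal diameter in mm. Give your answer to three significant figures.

D ≈ 368 mm

Swamee-Jain (Type III): D = 0.66·[ε^1.25·(LQ²/(gh_f))^4.75 + ν·Q^9.4·(L/(gh_f))^5.2]^0.04
LQ²/(gh_f) = 0.5663; L/(gh_f) = 7.171
Term 1 = ε^1.25·(…)^4.75 = 3.11×10^-7; Term 2 = ν·Q^9.4·(…)^5.2 = 1.51×10^-7
D = 0.66·(3.11×10^-7 + 1.51×10^-7)^0.04 = 0.3682 m = 368 mm
Check: V = 2.64 m/s, Re = 1.19×10^6, f = 0.01399, h_f = 18.9 m ≈ 19.9 m ✓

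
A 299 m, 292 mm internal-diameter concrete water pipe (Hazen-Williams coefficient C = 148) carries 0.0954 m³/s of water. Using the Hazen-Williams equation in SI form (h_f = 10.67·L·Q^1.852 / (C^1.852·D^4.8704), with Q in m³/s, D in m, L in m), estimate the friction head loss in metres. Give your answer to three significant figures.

h_f ≈ 1.58 m

h_f = 10.67·299·0.0954^1.852 / (148^1.852·0.292^4.8704) = 1.579 m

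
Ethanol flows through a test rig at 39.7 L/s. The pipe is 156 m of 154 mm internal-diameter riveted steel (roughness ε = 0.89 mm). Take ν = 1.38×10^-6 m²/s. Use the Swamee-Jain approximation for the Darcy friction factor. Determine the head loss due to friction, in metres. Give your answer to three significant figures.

V = 4Q/(πD²) = 4·0.0397/(π·0.154²) = 2.131 m/s
Re = VD/ν = 2.131·0.154/1.38×10^-6 = 2.38×10^5 → turbulent
ε/D = 0.89/154 = 0.00578
Swamee-Jain: f = 0.03226
h_f = f(L/D)V²/(2g) = 0.03226·(156/0.154)·2.131²/(2·9.81) = 7.566 m

h_f ≈ 7.57 m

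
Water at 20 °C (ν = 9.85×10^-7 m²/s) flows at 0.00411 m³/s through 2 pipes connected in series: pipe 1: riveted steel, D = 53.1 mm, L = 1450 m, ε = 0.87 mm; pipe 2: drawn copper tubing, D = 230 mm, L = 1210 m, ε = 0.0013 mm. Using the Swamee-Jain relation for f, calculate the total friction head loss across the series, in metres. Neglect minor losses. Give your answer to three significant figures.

H ≈ 220 m

Pipe 1: V = 1.856 m/s, Re = 1.00×10^5, ε/D = 0.0164, f = 0.04580, h_1 = f(L/D)V²/2g = 219.6 m
Pipe 2: V = 0.09892 m/s, Re = 2.31×10^4, ε/D = 5.65×10^-6, f = 0.02492, h_2 = f(L/D)V²/2g = 0.06539 m
Series → Q common, losses add: H = Σh = 219.6 m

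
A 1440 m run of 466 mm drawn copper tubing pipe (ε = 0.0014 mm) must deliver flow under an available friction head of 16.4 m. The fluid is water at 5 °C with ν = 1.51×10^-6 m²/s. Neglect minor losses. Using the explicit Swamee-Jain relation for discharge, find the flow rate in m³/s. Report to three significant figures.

Swamee-Jain (Type II): Q = -0.965·√(gD⁵h_f/L)·ln[ε/(3.7D) + √(3.17ν²L/(gD³h_f))]
√(gD⁵h_f/L) = √(9.81·0.466⁵·16.4/1440) = 0.04955
ε/(3.7D) = 8.12×10^-7; √(3.17ν²L/(gD³h_f)) = 2.53×10^-5
Q = -0.965·0.04955·ln(2.610×10^-5) = 0.5046 m³/s
Check: V = 2.96 m/s, Re = 9.13×10^5, f = 0.01186, h_f = 16.4 m ≈ 16.4 m ✓

Q ≈ 0.505 m³/s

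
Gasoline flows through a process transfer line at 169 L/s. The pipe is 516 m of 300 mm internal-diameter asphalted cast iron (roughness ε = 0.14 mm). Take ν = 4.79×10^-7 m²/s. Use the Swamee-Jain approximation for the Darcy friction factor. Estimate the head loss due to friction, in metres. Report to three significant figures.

h_f ≈ 8.46 m

V = 4Q/(πD²) = 4·0.169/(π·0.300²) = 2.391 m/s
Re = VD/ν = 2.391·0.300/4.79×10^-7 = 1.50×10^6 → turbulent
ε/D = 0.14/300 = 4.67×10^-4
Swamee-Jain: f = 0.01689
h_f = f(L/D)V²/(2g) = 0.01689·(516/0.300)·2.391²/(2·9.81) = 8.462 m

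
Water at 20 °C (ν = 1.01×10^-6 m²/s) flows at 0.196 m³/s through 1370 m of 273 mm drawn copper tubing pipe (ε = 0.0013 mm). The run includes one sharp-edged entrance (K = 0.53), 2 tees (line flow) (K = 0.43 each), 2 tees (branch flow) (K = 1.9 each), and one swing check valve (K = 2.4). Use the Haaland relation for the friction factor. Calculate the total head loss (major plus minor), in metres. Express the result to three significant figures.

V = 4Q/(πD²) = 3.348 m/s; V²/2g = 0.5715 m
Re = 9.05×10^5, ε/D = 4.76×10^-6 → f = 0.01186 (Haaland)
Major: h_f = f(L/D)·V²/2g = 0.01186·5018·0.5715 = 34.01 m
Minor: ΣK = 7.59; h_m = ΣK·V²/2g = 4.337 m
Total H_L = 34.01 + 4.337 = 38.34 m

H_L ≈ 38.3 m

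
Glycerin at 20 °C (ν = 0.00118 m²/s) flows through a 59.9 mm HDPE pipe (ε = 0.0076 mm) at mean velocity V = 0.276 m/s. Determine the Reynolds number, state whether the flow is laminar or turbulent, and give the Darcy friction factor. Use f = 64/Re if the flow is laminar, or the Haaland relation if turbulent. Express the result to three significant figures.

Re ≈ 14.0; laminar; f = 64/Re ≈ 4.57

Re = VD/ν = 0.2760·0.0599/0.00118 = 14.0
Re < 2300 → laminar → f = 64/Re = 4.568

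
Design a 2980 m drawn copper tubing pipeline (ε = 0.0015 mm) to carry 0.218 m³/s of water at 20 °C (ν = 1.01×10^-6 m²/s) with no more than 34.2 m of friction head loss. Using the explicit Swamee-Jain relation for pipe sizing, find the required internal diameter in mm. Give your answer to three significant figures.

D ≈ 338 mm

Swamee-Jain (Type III): D = 0.66·[ε^1.25·(LQ²/(gh_f))^4.75 + ν·Q^9.4·(L/(gh_f))^5.2]^0.04
LQ²/(gh_f) = 0.4221; L/(gh_f) = 8.882
Term 1 = ε^1.25·(…)^4.75 = 8.73×10^-10; Term 2 = ν·Q^9.4·(…)^5.2 = 5.23×10^-8
D = 0.66·(8.73×10^-10 + 5.23×10^-8)^0.04 = 0.3377 m = 338 mm
Check: V = 2.43 m/s, Re = 8.14×10^5, f = 0.01212, h_f = 32.3 m ≈ 34.2 m ✓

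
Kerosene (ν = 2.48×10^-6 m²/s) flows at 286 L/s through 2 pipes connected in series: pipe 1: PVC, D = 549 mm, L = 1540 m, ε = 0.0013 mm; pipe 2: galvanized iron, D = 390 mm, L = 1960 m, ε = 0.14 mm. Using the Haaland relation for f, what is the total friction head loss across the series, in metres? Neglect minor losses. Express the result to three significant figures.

H ≈ 27.9 m

Pipe 1: V = 1.208 m/s, Re = 2.67×10^5, ε/D = 2.37×10^-6, f = 0.01467, h_1 = f(L/D)V²/2g = 3.062 m
Pipe 2: V = 2.394 m/s, Re = 3.76×10^5, ε/D = 3.59×10^-4, f = 0.01691, h_2 = f(L/D)V²/2g = 24.83 m
Series → Q common, losses add: H = Σh = 27.89 m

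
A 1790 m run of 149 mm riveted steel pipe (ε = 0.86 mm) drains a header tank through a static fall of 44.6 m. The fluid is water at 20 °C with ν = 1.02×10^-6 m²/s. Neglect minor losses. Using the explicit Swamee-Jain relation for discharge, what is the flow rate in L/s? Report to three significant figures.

Swamee-Jain (Type II): Q = -0.965·√(gD⁵h_f/L)·ln[ε/(3.7D) + √(3.17ν²L/(gD³h_f))]
√(gD⁵h_f/L) = √(9.81·0.149⁵·44.6/1790) = 0.004237
ε/(3.7D) = 0.00156; √(3.17ν²L/(gD³h_f)) = 6.39×10^-5
Q = -0.965·0.004237·ln(0.001624) = 0.02626 m³/s
Check: V = 1.51 m/s, Re = 2.20×10^5, f = 0.03229, h_f = 44.8 m ≈ 44.6 m ✓

Q ≈ 26.3 L/s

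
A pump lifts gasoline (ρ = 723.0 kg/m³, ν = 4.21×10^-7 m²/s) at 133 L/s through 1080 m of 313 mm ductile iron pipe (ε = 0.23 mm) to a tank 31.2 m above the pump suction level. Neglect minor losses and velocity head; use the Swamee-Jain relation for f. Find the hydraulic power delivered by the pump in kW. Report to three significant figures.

P_hyd ≈ 38.7 kW

V = 4Q/(πD²) = 1.729 m/s; Re = 1.29×10^6; ε/D = 7.35×10^-4; f = 0.01862
h_f = f(L/D)V²/2g = 9.786 m
Total head H = z + h_f = 31.2 + 9.786 = 40.99 m
P_hyd = ρgQH = 723.0·9.81·0.133·40.99 = 38.66 kW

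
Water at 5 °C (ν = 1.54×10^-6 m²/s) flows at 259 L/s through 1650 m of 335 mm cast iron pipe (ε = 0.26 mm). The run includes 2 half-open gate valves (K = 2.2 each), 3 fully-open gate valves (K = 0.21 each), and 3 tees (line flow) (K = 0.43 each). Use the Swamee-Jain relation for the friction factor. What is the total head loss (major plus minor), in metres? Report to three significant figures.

H_L ≈ 44.3 m

V = 4Q/(πD²) = 2.938 m/s; V²/2g = 0.4401 m
Re = 6.39×10^5, ε/D = 7.76×10^-4 → f = 0.01915 (Swamee-Jain)
Major: h_f = f(L/D)·V²/2g = 0.01915·4925·0.4401 = 41.52 m
Minor: ΣK = 6.32; h_m = ΣK·V²/2g = 2.781 m
Total H_L = 41.52 + 2.781 = 44.30 m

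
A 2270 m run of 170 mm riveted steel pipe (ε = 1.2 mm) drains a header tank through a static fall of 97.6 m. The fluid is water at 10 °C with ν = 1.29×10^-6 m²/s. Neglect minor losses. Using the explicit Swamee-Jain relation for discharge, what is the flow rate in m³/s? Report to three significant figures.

Q ≈ 0.0466 m³/s

Swamee-Jain (Type II): Q = -0.965·√(gD⁵h_f/L)·ln[ε/(3.7D) + √(3.17ν²L/(gD³h_f))]
√(gD⁵h_f/L) = √(9.81·0.170⁵·97.6/2270) = 0.007739
ε/(3.7D) = 0.00191; √(3.17ν²L/(gD³h_f)) = 5.05×10^-5
Q = -0.965·0.007739·ln(0.001958) = 0.04657 m³/s
Check: V = 2.05 m/s, Re = 2.70×10^5, f = 0.03422, h_f = 98.0 m ≈ 97.6 m ✓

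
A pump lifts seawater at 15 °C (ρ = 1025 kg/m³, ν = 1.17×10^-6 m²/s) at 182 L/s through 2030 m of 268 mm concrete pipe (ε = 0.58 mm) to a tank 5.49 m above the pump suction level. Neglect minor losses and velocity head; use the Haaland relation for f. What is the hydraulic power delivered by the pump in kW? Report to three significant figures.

P_hyd ≈ 188 kW

V = 4Q/(πD²) = 3.226 m/s; Re = 7.39×10^5; ε/D = 0.00216; f = 0.02418
h_f = f(L/D)V²/2g = 97.15 m
Total head H = z + h_f = 5.49 + 97.15 = 102.6 m
P_hyd = ρgQH = 1025·9.81·0.182·102.6 = 187.8 kW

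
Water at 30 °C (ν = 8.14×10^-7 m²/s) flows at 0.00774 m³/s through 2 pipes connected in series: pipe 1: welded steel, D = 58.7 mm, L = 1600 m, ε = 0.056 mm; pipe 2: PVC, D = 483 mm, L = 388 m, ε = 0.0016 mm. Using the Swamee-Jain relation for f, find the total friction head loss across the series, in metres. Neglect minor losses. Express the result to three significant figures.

Pipe 1: V = 2.860 m/s, Re = 2.06×10^5, ε/D = 9.54×10^-4, f = 0.02097, h_1 = f(L/D)V²/2g = 238.3 m
Pipe 2: V = 0.04224 m/s, Re = 2.51×10^4, ε/D = 3.31×10^-6, f = 0.02442, h_2 = f(L/D)V²/2g = 0.001784 m
Series → Q common, losses add: H = Σh = 238.3 m

H ≈ 238 m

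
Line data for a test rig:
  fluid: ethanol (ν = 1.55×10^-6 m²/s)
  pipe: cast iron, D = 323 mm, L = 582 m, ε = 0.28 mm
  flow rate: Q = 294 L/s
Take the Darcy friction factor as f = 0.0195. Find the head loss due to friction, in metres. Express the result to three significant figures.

h_f ≈ 23.1 m

V = 4Q/(πD²) = 4·0.294/(π·0.323²) = 3.588 m/s
h_f = f(L/D)V²/(2g) = 0.01950·(582/0.323)·3.588²/(2·9.81) = 23.05 m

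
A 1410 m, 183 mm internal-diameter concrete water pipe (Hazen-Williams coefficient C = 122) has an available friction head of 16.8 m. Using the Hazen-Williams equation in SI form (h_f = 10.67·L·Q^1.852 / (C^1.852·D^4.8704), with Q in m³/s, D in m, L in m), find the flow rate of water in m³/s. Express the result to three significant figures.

Q ≈ 0.0357 m³/s

Rearranging: Q = [h_f·C^1.852·D^4.8704 / (10.67·L)]^(1/1.852)
Q = [16.8·122^1.852·0.183^4.8704 / (10.67·1410)]^0.540 = 0.03571 m³/s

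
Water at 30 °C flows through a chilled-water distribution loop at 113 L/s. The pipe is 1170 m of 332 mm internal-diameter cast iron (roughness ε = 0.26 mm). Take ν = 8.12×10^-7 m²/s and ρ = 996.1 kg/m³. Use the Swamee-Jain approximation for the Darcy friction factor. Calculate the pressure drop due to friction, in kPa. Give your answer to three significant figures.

Δp ≈ 57.7 kPa

V = 4Q/(πD²) = 4·0.113/(π·0.332²) = 1.305 m/s
Re = VD/ν = 1.305·0.332/8.12×10^-7 = 5.34×10^5 → turbulent
ε/D = 0.26/332 = 7.83×10^-4
Swamee-Jain: f = 0.01930
h_f = f(L/D)V²/(2g) = 0.01930·(1170/0.332)·1.305²/(2·9.81) = 5.907 m
Δp = ρg·h_f = 996.1·9.81·5.907 = 57.72 kPa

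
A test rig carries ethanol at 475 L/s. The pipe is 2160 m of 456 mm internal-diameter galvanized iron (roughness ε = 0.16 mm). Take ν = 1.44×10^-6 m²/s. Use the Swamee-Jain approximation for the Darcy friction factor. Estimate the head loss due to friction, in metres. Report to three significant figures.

V = 4Q/(πD²) = 4·0.475/(π·0.456²) = 2.909 m/s
Re = VD/ν = 2.909·0.456/1.44×10^-6 = 9.21×10^5 → turbulent
ε/D = 0.16/456 = 3.51×10^-4
Swamee-Jain: f = 0.01625
h_f = f(L/D)V²/(2g) = 0.01625·(2160/0.456)·2.909²/(2·9.81) = 33.18 m

h_f ≈ 33.2 m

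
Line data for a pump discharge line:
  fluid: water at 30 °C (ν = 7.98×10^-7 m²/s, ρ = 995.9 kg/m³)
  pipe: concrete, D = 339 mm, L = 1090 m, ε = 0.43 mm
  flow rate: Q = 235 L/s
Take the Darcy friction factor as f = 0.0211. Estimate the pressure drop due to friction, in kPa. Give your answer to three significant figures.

Δp ≈ 229 kPa

V = 4Q/(πD²) = 4·0.235/(π·0.339²) = 2.604 m/s
h_f = f(L/D)V²/(2g) = 0.02110·(1090/0.339)·2.604²/(2·9.81) = 23.44 m
Δp = ρg·h_f = 995.9·9.81·23.44 = 229.0 kPa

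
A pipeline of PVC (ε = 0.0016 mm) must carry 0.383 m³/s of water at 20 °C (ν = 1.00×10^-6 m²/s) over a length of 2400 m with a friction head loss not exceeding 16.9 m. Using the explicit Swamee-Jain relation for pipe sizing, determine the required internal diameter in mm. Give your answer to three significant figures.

Swamee-Jain (Type III): D = 0.66·[ε^1.25·(LQ²/(gh_f))^4.75 + ν·Q^9.4·(L/(gh_f))^5.2]^0.04
LQ²/(gh_f) = 2.124; L/(gh_f) = 14.48
Term 1 = ε^1.25·(…)^4.75 = 2.04×10^-6; Term 2 = ν·Q^9.4·(…)^5.2 = 1.31×10^-4
D = 0.66·(2.04×10^-6 + 1.31×10^-4)^0.04 = 0.4619 m = 462 mm
Check: V = 2.29 m/s, Re = 1.06×10^6, f = 0.01159, h_f = 16.0 m ≈ 16.9 m ✓

D ≈ 462 mm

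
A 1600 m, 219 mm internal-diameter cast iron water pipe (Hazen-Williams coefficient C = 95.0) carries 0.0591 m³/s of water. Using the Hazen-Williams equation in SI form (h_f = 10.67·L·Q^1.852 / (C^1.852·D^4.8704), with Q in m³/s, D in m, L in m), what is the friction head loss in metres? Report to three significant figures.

h_f ≈ 32.1 m

h_f = 10.67·1600·0.0591^1.852 / (95.0^1.852·0.219^4.8704) = 32.12 m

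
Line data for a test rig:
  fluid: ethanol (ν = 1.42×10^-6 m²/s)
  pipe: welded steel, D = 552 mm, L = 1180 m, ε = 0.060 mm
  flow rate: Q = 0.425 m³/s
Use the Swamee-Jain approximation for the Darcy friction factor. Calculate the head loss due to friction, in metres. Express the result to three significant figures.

V = 4Q/(πD²) = 4·0.425/(π·0.552²) = 1.776 m/s
Re = VD/ν = 1.776·0.552/1.42×10^-6 = 6.90×10^5 → turbulent
ε/D = 0.060/552 = 1.09×10^-4
Swamee-Jain: f = 0.01409
h_f = f(L/D)V²/(2g) = 0.01409·(1180/0.552)·1.776²/(2·9.81) = 4.841 m

h_f ≈ 4.84 m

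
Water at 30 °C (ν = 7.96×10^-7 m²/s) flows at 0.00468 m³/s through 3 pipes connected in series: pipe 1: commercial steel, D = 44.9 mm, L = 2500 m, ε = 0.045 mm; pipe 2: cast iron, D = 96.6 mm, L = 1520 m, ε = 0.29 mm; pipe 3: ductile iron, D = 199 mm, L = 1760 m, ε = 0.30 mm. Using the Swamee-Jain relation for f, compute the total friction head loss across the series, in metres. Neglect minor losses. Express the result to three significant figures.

H ≈ 541 m

Pipe 1: V = 2.956 m/s, Re = 1.67×10^5, ε/D = 0.00100, f = 0.02145, h_1 = f(L/D)V²/2g = 531.8 m
Pipe 2: V = 0.6386 m/s, Re = 7.75×10^4, ε/D = 0.00300, f = 0.02809, h_2 = f(L/D)V²/2g = 9.187 m
Pipe 3: V = 0.1505 m/s, Re = 3.76×10^4, ε/D = 0.00151, f = 0.02647, h_3 = f(L/D)V²/2g = 0.2702 m
Series → Q common, losses add: H = Σh = 541.2 m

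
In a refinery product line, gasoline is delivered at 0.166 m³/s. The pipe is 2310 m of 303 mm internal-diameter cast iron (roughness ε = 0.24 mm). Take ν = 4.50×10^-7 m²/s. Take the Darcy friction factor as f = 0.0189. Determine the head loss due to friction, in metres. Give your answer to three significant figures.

h_f ≈ 38.9 m

V = 4Q/(πD²) = 4·0.166/(π·0.303²) = 2.302 m/s
h_f = f(L/D)V²/(2g) = 0.01890·(2310/0.303)·2.302²/(2·9.81) = 38.92 m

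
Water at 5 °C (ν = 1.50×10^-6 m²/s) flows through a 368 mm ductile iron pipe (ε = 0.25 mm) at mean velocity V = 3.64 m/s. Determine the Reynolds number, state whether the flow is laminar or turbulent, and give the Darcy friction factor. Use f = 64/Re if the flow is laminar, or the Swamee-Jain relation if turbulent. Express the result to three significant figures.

Re ≈ 8.93×10^5; turbulent; f ≈ 0.0185

Re = VD/ν = 3.640·0.368/1.50×10^-6 = 8.93×10^5
Re > 4000 → turbulent; ε/D = 6.79×10^-4
Swamee-Jain: f = 0.01846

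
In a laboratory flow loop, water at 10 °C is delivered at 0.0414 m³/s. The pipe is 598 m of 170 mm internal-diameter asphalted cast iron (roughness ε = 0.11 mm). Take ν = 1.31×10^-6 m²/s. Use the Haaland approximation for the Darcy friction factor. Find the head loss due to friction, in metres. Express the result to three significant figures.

h_f ≈ 11.4 m

V = 4Q/(πD²) = 4·0.0414/(π·0.170²) = 1.824 m/s
Re = VD/ν = 1.824·0.170/1.31×10^-6 = 2.37×10^5 → turbulent
ε/D = 0.11/170 = 6.47×10^-4
Haaland: f = 0.01915
h_f = f(L/D)V²/(2g) = 0.01915·(598/0.170)·1.824²/(2·9.81) = 11.42 m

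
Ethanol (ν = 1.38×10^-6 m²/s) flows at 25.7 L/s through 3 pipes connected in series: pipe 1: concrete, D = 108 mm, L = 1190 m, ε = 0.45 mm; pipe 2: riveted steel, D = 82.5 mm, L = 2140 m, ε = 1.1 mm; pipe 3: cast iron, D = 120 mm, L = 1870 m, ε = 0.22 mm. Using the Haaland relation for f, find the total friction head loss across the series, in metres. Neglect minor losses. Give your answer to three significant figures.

H ≈ 1510 m

Pipe 1: V = 2.805 m/s, Re = 2.20×10^5, ε/D = 0.00417, f = 0.02926, h_1 = f(L/D)V²/2g = 129.3 m
Pipe 2: V = 4.808 m/s, Re = 2.87×10^5, ε/D = 0.0133, f = 0.04213, h_2 = f(L/D)V²/2g = 1287 m
Pipe 3: V = 2.272 m/s, Re = 1.98×10^5, ε/D = 0.00183, f = 0.02378, h_3 = f(L/D)V²/2g = 97.51 m
Series → Q common, losses add: H = Σh = 1514 m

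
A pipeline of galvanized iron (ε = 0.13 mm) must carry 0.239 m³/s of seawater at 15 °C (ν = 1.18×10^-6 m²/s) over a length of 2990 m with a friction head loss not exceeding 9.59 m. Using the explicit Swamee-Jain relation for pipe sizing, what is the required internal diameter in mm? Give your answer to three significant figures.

D ≈ 480 mm

Swamee-Jain (Type III): D = 0.66·[ε^1.25·(LQ²/(gh_f))^4.75 + ν·Q^9.4·(L/(gh_f))^5.2]^0.04
LQ²/(gh_f) = 1.815; L/(gh_f) = 31.78
Term 1 = ε^1.25·(…)^4.75 = 2.36×10^-4; Term 2 = ν·Q^9.4·(…)^5.2 = 1.10×10^-4
D = 0.66·(2.36×10^-4 + 1.10×10^-4)^0.04 = 0.4798 m = 480 mm
Check: V = 1.32 m/s, Re = 5.37×10^5, f = 0.01605, h_f = 8.91 m ≈ 9.59 m ✓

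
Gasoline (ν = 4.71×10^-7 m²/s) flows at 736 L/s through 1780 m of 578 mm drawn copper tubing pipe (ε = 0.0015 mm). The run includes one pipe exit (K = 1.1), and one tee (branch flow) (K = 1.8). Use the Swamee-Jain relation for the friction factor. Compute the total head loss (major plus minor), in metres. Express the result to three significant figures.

H_L ≈ 13.1 m

V = 4Q/(πD²) = 2.805 m/s; V²/2g = 0.4010 m
Re = 3.44×10^6, ε/D = 2.60×10^-6 → f = 0.009667 (Swamee-Jain)
Major: h_f = f(L/D)·V²/2g = 0.009667·3080·0.4010 = 11.94 m
Minor: ΣK = 2.90; h_m = ΣK·V²/2g = 1.163 m
Total H_L = 11.94 + 1.163 = 13.10 m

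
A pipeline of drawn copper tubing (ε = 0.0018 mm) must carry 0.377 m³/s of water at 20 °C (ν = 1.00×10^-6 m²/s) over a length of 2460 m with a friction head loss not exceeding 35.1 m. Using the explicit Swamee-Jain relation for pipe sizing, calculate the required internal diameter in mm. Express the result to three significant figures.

Swamee-Jain (Type III): D = 0.66·[ε^1.25·(LQ²/(gh_f))^4.75 + ν·Q^9.4·(L/(gh_f))^5.2]^0.04
LQ²/(gh_f) = 1.015; L/(gh_f) = 7.144
Term 1 = ε^1.25·(…)^4.75 = 7.09×10^-8; Term 2 = ν·Q^9.4·(…)^5.2 = 2.87×10^-6
D = 0.66·(7.09×10^-8 + 2.87×10^-6)^0.04 = 0.3965 m = 397 mm
Check: V = 3.05 m/s, Re = 1.21×10^6, f = 0.01137, h_f = 33.5 m ≈ 35.1 m ✓

D ≈ 397 mm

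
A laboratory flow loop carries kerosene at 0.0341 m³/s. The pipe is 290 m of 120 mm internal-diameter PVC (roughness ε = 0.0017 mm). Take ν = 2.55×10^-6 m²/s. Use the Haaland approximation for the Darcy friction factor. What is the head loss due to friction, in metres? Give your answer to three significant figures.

V = 4Q/(πD²) = 4·0.0341/(π·0.120²) = 3.015 m/s
Re = VD/ν = 3.015·0.120/2.55×10^-6 = 1.42×10^5 → turbulent
ε/D = 0.0017/120 = 1.42×10^-5
Haaland: f = 0.01666
h_f = f(L/D)V²/(2g) = 0.01666·(290/0.120)·3.015²/(2·9.81) = 18.65 m

h_f ≈ 18.7 m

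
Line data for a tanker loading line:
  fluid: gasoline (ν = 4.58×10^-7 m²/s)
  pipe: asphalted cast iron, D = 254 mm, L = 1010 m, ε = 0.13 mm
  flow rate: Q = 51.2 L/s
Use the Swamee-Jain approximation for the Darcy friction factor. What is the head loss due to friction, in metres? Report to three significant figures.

V = 4Q/(πD²) = 4·0.0512/(π·0.254²) = 1.010 m/s
Re = VD/ν = 1.010·0.254/4.58×10^-7 = 5.60×10^5 → turbulent
ε/D = 0.13/254 = 5.12×10^-4
Swamee-Jain: f = 0.01775
h_f = f(L/D)V²/(2g) = 0.01775·(1010/0.254)·1.010²/(2·9.81) = 3.674 m

h_f ≈ 3.67 m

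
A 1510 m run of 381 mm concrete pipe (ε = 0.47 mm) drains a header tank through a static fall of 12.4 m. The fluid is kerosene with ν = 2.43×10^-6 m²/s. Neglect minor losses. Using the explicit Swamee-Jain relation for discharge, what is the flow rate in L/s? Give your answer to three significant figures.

Q ≈ 192 L/s

Swamee-Jain (Type II): Q = -0.965·√(gD⁵h_f/L)·ln[ε/(3.7D) + √(3.17ν²L/(gD³h_f))]
√(gD⁵h_f/L) = √(9.81·0.381⁵·12.4/1510) = 0.02543
ε/(3.7D) = 3.33×10^-4; √(3.17ν²L/(gD³h_f)) = 6.48×10^-5
Q = -0.965·0.02543·ln(3.982×10^-4) = 0.1921 m³/s
Check: V = 1.69 m/s, Re = 2.64×10^5, f = 0.02178, h_f = 12.5 m ≈ 12.4 m ✓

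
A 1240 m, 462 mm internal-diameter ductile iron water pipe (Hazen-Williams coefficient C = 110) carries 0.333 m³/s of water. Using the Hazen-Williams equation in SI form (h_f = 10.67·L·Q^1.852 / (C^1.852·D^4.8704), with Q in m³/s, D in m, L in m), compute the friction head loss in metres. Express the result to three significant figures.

h_f = 10.67·1240·0.333^1.852 / (110^1.852·0.462^4.8704) = 12.30 m

h_f ≈ 12.3 m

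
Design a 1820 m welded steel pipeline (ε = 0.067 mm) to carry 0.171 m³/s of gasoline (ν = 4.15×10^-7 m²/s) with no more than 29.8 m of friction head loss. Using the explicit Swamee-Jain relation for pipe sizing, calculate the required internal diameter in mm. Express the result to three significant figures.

D ≈ 297 mm

Swamee-Jain (Type III): D = 0.66·[ε^1.25·(LQ²/(gh_f))^4.75 + ν·Q^9.4·(L/(gh_f))^5.2]^0.04
LQ²/(gh_f) = 0.1820; L/(gh_f) = 6.226
Term 1 = ε^1.25·(…)^4.75 = 1.86×10^-9; Term 2 = ν·Q^9.4·(…)^5.2 = 3.45×10^-10
D = 0.66·(1.86×10^-9 + 3.45×10^-10)^0.04 = 0.2973 m = 297 mm
Check: V = 2.46 m/s, Re = 1.76×10^6, f = 0.01468, h_f = 27.8 m ≈ 29.8 m ✓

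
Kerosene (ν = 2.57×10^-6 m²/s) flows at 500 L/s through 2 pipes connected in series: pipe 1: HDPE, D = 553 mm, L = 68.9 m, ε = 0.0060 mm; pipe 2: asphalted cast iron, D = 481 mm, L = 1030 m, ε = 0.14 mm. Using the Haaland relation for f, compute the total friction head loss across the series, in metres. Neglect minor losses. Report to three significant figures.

Pipe 1: V = 2.082 m/s, Re = 4.48×10^5, ε/D = 1.08×10^-5, f = 0.01344, h_1 = f(L/D)V²/2g = 0.3698 m
Pipe 2: V = 2.752 m/s, Re = 5.15×10^5, ε/D = 2.91×10^-4, f = 0.01605, h_2 = f(L/D)V²/2g = 13.26 m
Series → Q common, losses add: H = Σh = 13.63 m

H ≈ 13.6 m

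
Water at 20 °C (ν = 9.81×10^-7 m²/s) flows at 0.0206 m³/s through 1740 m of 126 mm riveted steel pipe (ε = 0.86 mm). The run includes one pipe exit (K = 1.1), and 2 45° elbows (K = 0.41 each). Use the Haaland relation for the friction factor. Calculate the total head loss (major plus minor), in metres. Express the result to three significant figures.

H_L ≈ 65.3 m

V = 4Q/(πD²) = 1.652 m/s; V²/2g = 0.1391 m
Re = 2.12×10^5, ε/D = 0.00683 → f = 0.03385 (Haaland)
Major: h_f = f(L/D)·V²/2g = 0.03385·13810·0.1391 = 65.02 m
Minor: ΣK = 1.92; h_m = ΣK·V²/2g = 0.2671 m
Total H_L = 65.02 + 0.2671 = 65.29 m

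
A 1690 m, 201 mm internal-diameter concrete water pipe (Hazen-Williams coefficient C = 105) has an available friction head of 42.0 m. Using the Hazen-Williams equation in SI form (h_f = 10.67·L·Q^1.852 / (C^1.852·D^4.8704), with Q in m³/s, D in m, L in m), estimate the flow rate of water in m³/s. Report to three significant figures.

Rearranging: Q = [h_f·C^1.852·D^4.8704 / (10.67·L)]^(1/1.852)
Q = [42.0·105^1.852·0.201^4.8704 / (10.67·1690)]^0.540 = 0.05850 m³/s

Q ≈ 0.0585 m³/s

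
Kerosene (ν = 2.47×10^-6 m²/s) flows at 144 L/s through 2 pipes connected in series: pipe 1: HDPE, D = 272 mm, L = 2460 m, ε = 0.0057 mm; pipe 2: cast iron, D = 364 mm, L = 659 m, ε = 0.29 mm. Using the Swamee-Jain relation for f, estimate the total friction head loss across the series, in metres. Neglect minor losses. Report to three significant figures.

Pipe 1: V = 2.478 m/s, Re = 2.73×10^5, ε/D = 2.10×10^-5, f = 0.01486, h_1 = f(L/D)V²/2g = 42.08 m
Pipe 2: V = 1.384 m/s, Re = 2.04×10^5, ε/D = 7.97×10^-4, f = 0.02032, h_2 = f(L/D)V²/2g = 3.591 m
Series → Q common, losses add: H = Σh = 45.67 m

H ≈ 45.7 m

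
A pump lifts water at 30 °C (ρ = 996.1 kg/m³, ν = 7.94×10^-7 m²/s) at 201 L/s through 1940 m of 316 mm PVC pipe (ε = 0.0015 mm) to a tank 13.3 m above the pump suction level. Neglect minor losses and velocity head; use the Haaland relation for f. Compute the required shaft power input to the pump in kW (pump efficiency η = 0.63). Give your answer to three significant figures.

V = 4Q/(πD²) = 2.563 m/s; Re = 1.02×10^6; ε/D = 4.75×10^-6; f = 0.01163
h_f = f(L/D)V²/2g = 23.90 m
Total head H = z + h_f = 13.3 + 23.90 = 37.20 m
P_hyd = ρgQH = 996.1·9.81·0.201·37.20 = 73.07 kW
P_shaft = P_hyd/η = 73.07/0.63 = 116.0 kW

P_shaft ≈ 116 kW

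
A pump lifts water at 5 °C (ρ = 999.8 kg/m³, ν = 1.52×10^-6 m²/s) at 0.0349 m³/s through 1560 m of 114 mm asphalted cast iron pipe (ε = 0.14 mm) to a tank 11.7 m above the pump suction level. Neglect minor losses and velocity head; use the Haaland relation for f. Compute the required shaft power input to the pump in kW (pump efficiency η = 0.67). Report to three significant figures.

V = 4Q/(πD²) = 3.419 m/s; Re = 2.56×10^5; ε/D = 0.00123; f = 0.02155
h_f = f(L/D)V²/2g = 175.8 m
Total head H = z + h_f = 11.7 + 175.8 = 187.5 m
P_hyd = ρgQH = 999.8·9.81·0.0349·187.5 = 64.17 kW
P_shaft = P_hyd/η = 64.17/0.67 = 95.77 kW

P_shaft ≈ 95.8 kW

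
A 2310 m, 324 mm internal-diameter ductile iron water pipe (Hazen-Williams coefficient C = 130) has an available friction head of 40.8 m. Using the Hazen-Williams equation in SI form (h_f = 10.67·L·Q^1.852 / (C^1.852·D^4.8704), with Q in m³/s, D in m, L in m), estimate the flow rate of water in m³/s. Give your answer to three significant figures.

Q ≈ 0.211 m³/s

Rearranging: Q = [h_f·C^1.852·D^4.8704 / (10.67·L)]^(1/1.852)
Q = [40.8·130^1.852·0.324^4.8704 / (10.67·2310)]^0.540 = 0.2114 m³/s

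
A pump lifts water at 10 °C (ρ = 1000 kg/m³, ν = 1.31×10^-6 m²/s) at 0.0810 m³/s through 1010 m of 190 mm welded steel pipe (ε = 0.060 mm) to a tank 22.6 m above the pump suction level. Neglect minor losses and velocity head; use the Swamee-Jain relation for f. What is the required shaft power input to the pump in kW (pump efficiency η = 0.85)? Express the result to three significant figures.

P_shaft ≈ 55.7 kW

V = 4Q/(πD²) = 2.857 m/s; Re = 4.14×10^5; ε/D = 3.16×10^-4; f = 0.01672
h_f = f(L/D)V²/2g = 36.97 m
Total head H = z + h_f = 22.6 + 36.97 = 59.57 m
P_hyd = ρgQH = 1000·9.81·0.0810·59.57 = 47.33 kW
P_shaft = P_hyd/η = 47.33/0.85 = 55.69 kW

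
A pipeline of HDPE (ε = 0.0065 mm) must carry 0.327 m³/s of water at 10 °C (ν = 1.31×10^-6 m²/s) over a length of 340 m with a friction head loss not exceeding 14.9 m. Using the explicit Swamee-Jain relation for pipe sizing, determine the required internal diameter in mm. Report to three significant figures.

Swamee-Jain (Type III): D = 0.66·[ε^1.25·(LQ²/(gh_f))^4.75 + ν·Q^9.4·(L/(gh_f))^5.2]^0.04
LQ²/(gh_f) = 0.2487; L/(gh_f) = 2.326
Term 1 = ε^1.25·(…)^4.75 = 4.42×10^-10; Term 2 = ν·Q^9.4·(…)^5.2 = 2.89×10^-9
D = 0.66·(4.42×10^-10 + 2.89×10^-9)^0.04 = 0.3023 m = 302 mm
Check: V = 4.56 m/s, Re = 1.05×10^6, f = 0.01203, h_f = 14.3 m ≈ 14.9 m ✓

D ≈ 302 mm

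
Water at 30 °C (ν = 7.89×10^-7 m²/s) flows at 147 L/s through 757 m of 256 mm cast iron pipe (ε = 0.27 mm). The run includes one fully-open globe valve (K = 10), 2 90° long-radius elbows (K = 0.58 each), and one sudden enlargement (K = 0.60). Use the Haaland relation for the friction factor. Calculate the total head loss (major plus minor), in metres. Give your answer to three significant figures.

V = 4Q/(πD²) = 2.856 m/s; V²/2g = 0.4157 m
Re = 9.27×10^5, ε/D = 0.00105 → f = 0.02021 (Haaland)
Major: h_f = f(L/D)·V²/2g = 0.02021·2957·0.4157 = 24.84 m
Minor: ΣK = 11.8; h_m = ΣK·V²/2g = 4.889 m
Total H_L = 24.84 + 4.889 = 29.73 m

H_L ≈ 29.7 m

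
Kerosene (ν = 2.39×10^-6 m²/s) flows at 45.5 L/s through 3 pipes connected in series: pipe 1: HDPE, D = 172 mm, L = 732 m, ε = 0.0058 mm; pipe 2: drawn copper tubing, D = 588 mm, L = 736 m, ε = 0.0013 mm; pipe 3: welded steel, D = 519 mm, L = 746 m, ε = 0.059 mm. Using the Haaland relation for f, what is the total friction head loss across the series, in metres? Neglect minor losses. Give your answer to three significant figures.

Pipe 1: V = 1.958 m/s, Re = 1.41×10^5, ε/D = 3.37×10^-5, f = 0.01678, h_1 = f(L/D)V²/2g = 13.96 m
Pipe 2: V = 0.1676 m/s, Re = 4.12×10^4, ε/D = 2.21×10^-6, f = 0.02165, h_2 = f(L/D)V²/2g = 0.03877 m
Pipe 3: V = 0.2151 m/s, Re = 4.67×10^4, ε/D = 1.14×10^-4, f = 0.02134, h_3 = f(L/D)V²/2g = 0.07233 m
Series → Q common, losses add: H = Σh = 14.07 m

H ≈ 14.1 m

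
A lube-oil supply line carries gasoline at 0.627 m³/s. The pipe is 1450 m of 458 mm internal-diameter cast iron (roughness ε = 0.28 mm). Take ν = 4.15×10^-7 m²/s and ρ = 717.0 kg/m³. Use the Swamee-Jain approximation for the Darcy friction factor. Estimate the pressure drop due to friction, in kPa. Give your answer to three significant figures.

V = 4Q/(πD²) = 4·0.627/(π·0.458²) = 3.806 m/s
Re = VD/ν = 3.806·0.458/4.15×10^-7 = 4.20×10^6 → turbulent
ε/D = 0.28/458 = 6.11×10^-4
Swamee-Jain: f = 0.01763
h_f = f(L/D)V²/(2g) = 0.01763·(1450/0.458)·3.806²/(2·9.81) = 41.20 m
Δp = ρg·h_f = 717.0·9.81·41.20 = 289.8 kPa

Δp ≈ 290 kPa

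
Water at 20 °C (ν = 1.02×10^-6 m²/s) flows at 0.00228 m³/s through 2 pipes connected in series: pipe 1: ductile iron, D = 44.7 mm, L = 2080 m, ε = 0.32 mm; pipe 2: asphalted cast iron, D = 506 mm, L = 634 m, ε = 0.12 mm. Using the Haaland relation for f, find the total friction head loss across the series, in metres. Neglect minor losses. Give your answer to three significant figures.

H ≈ 176 m

Pipe 1: V = 1.453 m/s, Re = 6.37×10^4, ε/D = 0.00716, f = 0.03508, h_1 = f(L/D)V²/2g = 175.6 m
Pipe 2: V = 0.01134 m/s, Re = 5620, ε/D = 2.37×10^-4, f = 0.03661, h_2 = f(L/D)V²/2g = 3.006×10^-4 m
Series → Q common, losses add: H = Σh = 175.6 m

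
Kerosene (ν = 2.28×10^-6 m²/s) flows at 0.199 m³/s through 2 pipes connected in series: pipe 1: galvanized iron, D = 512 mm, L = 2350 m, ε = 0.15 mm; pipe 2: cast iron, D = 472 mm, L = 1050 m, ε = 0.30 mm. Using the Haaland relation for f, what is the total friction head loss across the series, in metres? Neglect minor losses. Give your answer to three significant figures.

H ≈ 6.58 m

Pipe 1: V = 0.9665 m/s, Re = 2.17×10^5, ε/D = 2.93×10^-4, f = 0.01730, h_1 = f(L/D)V²/2g = 3.782 m
Pipe 2: V = 1.137 m/s, Re = 2.35×10^5, ε/D = 6.36×10^-4, f = 0.01910, h_2 = f(L/D)V²/2g = 2.801 m
Series → Q common, losses add: H = Σh = 6.583 m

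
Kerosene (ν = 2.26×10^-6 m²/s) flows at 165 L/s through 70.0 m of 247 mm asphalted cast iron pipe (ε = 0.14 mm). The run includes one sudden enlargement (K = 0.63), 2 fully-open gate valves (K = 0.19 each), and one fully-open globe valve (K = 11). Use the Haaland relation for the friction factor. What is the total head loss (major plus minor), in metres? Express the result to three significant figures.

V = 4Q/(πD²) = 3.444 m/s; V²/2g = 0.6044 m
Re = 3.76×10^5, ε/D = 5.67×10^-4 → f = 0.01822 (Haaland)
Major: h_f = f(L/D)·V²/2g = 0.01822·283.4·0.6044 = 3.121 m
Minor: ΣK = 12.0; h_m = ΣK·V²/2g = 7.258 m
Total H_L = 3.121 + 7.258 = 10.38 m

H_L ≈ 10.4 m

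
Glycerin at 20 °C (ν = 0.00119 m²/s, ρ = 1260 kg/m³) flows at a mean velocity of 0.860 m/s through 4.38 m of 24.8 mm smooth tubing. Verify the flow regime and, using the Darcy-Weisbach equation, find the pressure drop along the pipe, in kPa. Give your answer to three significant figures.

Δp ≈ 294 kPa

Re = VD/ν = 0.860·0.02480/0.00119 = 17.9 → laminar (Re < 2300)
f = 64/Re = 3.571
h_f = f(L/D)V²/(2g) = 3.571·(4.38/0.02480)·0.860²/(2·9.81) = 23.77 m
Δp = ρg·h_f = 1260·9.81·23.77 = 293.9 kPa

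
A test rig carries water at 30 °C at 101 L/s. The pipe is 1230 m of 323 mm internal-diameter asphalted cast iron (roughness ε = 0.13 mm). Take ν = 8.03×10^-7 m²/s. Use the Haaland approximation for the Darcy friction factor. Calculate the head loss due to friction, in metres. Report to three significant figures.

h_f ≈ 4.99 m

V = 4Q/(πD²) = 4·0.101/(π·0.323²) = 1.233 m/s
Re = VD/ν = 1.233·0.323/8.03×10^-7 = 4.96×10^5 → turbulent
ε/D = 0.13/323 = 4.02×10^-4
Haaland: f = 0.01693
h_f = f(L/D)V²/(2g) = 0.01693·(1230/0.323)·1.233²/(2·9.81) = 4.993 m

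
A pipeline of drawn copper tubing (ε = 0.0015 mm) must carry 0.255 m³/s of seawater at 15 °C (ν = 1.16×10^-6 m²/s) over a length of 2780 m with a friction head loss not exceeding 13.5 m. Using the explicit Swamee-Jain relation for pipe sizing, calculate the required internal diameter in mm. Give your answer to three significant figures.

Swamee-Jain (Type III): D = 0.66·[ε^1.25·(LQ²/(gh_f))^4.75 + ν·Q^9.4·(L/(gh_f))^5.2]^0.04
LQ²/(gh_f) = 1.365; L/(gh_f) = 20.99
Term 1 = ε^1.25·(…)^4.75 = 2.30×10^-7; Term 2 = ν·Q^9.4·(…)^5.2 = 2.29×10^-5
D = 0.66·(2.30×10^-7 + 2.29×10^-5)^0.04 = 0.4307 m = 431 mm
Check: V = 1.75 m/s, Re = 6.50×10^5, f = 0.01256, h_f = 12.7 m ≈ 13.5 m ✓

D ≈ 431 mm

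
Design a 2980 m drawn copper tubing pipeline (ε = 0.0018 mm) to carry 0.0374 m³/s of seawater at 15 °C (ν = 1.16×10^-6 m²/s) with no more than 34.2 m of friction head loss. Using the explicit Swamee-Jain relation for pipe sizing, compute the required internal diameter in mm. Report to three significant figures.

D ≈ 175 mm

Swamee-Jain (Type III): D = 0.66·[ε^1.25·(LQ²/(gh_f))^4.75 + ν·Q^9.4·(L/(gh_f))^5.2]^0.04
LQ²/(gh_f) = 0.01242; L/(gh_f) = 8.882
Term 1 = ε^1.25·(…)^4.75 = 5.85×10^-17; Term 2 = ν·Q^9.4·(…)^5.2 = 3.82×10^-15
D = 0.66·(5.85×10^-17 + 3.82×10^-15)^0.04 = 0.1750 m = 175 mm
Check: V = 1.55 m/s, Re = 2.35×10^5, f = 0.01516, h_f = 31.8 m ≈ 34.2 m ✓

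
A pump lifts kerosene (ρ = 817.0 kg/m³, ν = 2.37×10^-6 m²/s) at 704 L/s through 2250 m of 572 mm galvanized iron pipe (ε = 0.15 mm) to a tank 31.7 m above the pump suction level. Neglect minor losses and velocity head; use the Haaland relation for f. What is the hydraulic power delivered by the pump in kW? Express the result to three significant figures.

V = 4Q/(πD²) = 2.740 m/s; Re = 6.61×10^5; ε/D = 2.62×10^-4; f = 0.01556
h_f = f(L/D)V²/2g = 23.42 m
Total head H = z + h_f = 31.7 + 23.42 = 55.12 m
P_hyd = ρgQH = 817.0·9.81·0.704·55.12 = 311.0 kW

P_hyd ≈ 311 kW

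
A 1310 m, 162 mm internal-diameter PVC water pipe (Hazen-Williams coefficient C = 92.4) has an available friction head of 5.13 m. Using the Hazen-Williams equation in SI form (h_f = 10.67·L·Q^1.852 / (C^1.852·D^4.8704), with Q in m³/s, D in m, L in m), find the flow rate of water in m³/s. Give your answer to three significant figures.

Q ≈ 0.0108 m³/s

Rearranging: Q = [h_f·C^1.852·D^4.8704 / (10.67·L)]^(1/1.852)
Q = [5.13·92.4^1.852·0.162^4.8704 / (10.67·1310)]^0.540 = 0.01076 m³/s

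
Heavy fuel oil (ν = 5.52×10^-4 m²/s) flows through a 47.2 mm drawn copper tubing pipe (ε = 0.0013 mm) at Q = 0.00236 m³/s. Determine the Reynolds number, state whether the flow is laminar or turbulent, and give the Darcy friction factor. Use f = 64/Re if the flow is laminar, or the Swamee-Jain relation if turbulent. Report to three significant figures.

V = 4Q/(πD²) = 1.349 m/s
Re = VD/ν = 1.349·0.0472/5.52×10^-4 = 115
Re < 2300 → laminar → f = 64/Re = 0.5549

Re ≈ 115; laminar; f = 64/Re ≈ 0.555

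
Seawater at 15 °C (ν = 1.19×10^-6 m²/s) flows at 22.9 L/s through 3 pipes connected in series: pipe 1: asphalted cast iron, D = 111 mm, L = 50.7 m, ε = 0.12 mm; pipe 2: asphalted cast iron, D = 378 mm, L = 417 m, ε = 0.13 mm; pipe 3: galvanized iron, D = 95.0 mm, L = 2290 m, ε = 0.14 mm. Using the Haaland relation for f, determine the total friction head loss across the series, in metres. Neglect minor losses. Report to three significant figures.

H ≈ 290 m

Pipe 1: V = 2.366 m/s, Re = 2.21×10^5, ε/D = 0.00108, f = 0.02113, h_1 = f(L/D)V²/2g = 2.754 m
Pipe 2: V = 0.2041 m/s, Re = 6.48×10^4, ε/D = 3.44×10^-4, f = 0.02078, h_2 = f(L/D)V²/2g = 0.04865 m
Pipe 3: V = 3.231 m/s, Re = 2.58×10^5, ε/D = 0.00147, f = 0.02243, h_3 = f(L/D)V²/2g = 287.6 m
Series → Q common, losses add: H = Σh = 290.4 m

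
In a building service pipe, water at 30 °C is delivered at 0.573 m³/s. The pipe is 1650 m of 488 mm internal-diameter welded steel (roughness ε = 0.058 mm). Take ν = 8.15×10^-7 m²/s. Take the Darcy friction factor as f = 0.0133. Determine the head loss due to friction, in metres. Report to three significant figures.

V = 4Q/(πD²) = 4·0.573/(π·0.488²) = 3.064 m/s
h_f = f(L/D)V²/(2g) = 0.01330·(1650/0.488)·3.064²/(2·9.81) = 21.51 m

h_f ≈ 21.5 m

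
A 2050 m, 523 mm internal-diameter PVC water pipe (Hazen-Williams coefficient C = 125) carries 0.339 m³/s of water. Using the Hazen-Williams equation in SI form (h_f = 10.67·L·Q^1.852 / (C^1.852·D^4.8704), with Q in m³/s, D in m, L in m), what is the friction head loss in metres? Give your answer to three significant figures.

h_f = 10.67·2050·0.339^1.852 / (125^1.852·0.523^4.8704) = 9.065 m

h_f ≈ 9.07 m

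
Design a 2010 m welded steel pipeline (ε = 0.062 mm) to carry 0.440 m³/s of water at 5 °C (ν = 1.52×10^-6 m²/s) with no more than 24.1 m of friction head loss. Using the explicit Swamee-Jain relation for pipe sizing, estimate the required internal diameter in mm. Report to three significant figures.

Swamee-Jain (Type III): D = 0.66·[ε^1.25·(LQ²/(gh_f))^4.75 + ν·Q^9.4·(L/(gh_f))^5.2]^0.04
LQ²/(gh_f) = 1.646; L/(gh_f) = 8.502
Term 1 = ε^1.25·(…)^4.75 = 5.87×10^-5; Term 2 = ν·Q^9.4·(…)^5.2 = 4.61×10^-5
D = 0.66·(5.87×10^-5 + 4.61×10^-5)^0.04 = 0.4575 m = 457 mm
Check: V = 2.68 m/s, Re = 8.06×10^5, f = 0.01423, h_f = 22.8 m ≈ 24.1 m ✓

D ≈ 457 mm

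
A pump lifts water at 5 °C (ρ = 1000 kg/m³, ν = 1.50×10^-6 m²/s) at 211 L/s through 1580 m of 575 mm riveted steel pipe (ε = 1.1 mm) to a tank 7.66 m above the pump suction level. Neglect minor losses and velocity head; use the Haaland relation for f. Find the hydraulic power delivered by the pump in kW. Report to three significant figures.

P_hyd ≈ 20.4 kW

V = 4Q/(πD²) = 0.8126 m/s; Re = 3.11×10^5; ε/D = 0.00191; f = 0.02372
h_f = f(L/D)V²/2g = 2.193 m
Total head H = z + h_f = 7.66 + 2.193 = 9.853 m
P_hyd = ρgQH = 1000·9.81·0.211·9.853 = 20.40 kW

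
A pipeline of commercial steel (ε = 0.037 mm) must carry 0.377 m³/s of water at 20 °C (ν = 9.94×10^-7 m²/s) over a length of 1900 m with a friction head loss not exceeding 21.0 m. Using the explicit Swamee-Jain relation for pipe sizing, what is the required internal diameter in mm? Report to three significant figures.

Swamee-Jain (Type III): D = 0.66·[ε^1.25·(LQ²/(gh_f))^4.75 + ν·Q^9.4·(L/(gh_f))^5.2]^0.04
LQ²/(gh_f) = 1.311; L/(gh_f) = 9.223
Term 1 = ε^1.25·(…)^4.75 = 1.04×10^-5; Term 2 = ν·Q^9.4·(…)^5.2 = 1.08×10^-5
D = 0.66·(1.04×10^-5 + 1.08×10^-5)^0.04 = 0.4291 m = 429 mm
Check: V = 2.61 m/s, Re = 1.13×10^6, f = 0.01316, h_f = 20.2 m ≈ 21.0 m ✓

D ≈ 429 mm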